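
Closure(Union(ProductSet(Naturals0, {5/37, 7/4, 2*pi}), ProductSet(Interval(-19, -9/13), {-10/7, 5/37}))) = Union(ProductSet(Interval(-19, -9/13), {-10/7, 5/37}), ProductSet(Naturals0, {5/37, 7/4, 2*pi}))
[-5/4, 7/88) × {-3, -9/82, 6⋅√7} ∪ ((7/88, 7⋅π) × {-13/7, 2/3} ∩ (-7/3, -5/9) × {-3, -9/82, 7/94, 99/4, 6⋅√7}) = [-5/4, 7/88) × {-3, -9/82, 6⋅√7}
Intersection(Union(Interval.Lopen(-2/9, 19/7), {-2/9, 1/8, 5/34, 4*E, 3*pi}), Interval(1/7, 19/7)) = Interval(1/7, 19/7)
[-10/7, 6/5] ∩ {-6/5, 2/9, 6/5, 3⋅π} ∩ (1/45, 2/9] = {2/9}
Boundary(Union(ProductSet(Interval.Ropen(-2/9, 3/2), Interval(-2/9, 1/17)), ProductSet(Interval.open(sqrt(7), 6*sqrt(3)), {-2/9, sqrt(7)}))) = Union(ProductSet({-2/9, 3/2}, Interval(-2/9, 1/17)), ProductSet(Interval(-2/9, 3/2), {-2/9, 1/17}), ProductSet(Interval(sqrt(7), 6*sqrt(3)), {-2/9, sqrt(7)}))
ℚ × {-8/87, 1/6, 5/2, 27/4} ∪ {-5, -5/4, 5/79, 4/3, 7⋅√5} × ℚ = (ℚ × {-8/87, 1/6, 5/2, 27/4}) ∪ ({-5, -5/4, 5/79, 4/3, 7⋅√5} × ℚ)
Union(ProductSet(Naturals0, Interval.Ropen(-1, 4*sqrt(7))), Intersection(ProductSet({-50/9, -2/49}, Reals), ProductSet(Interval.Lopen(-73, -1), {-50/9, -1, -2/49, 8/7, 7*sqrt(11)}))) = Union(ProductSet({-50/9}, {-50/9, -1, -2/49, 8/7, 7*sqrt(11)}), ProductSet(Naturals0, Interval.Ropen(-1, 4*sqrt(7))))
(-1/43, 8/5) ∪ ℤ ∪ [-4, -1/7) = ℤ ∪ [-4, -1/7) ∪ (-1/43, 8/5)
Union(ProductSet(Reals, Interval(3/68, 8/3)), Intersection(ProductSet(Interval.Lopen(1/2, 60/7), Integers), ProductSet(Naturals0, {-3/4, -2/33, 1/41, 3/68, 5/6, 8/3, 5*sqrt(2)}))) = ProductSet(Reals, Interval(3/68, 8/3))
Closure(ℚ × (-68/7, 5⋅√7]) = ℝ × [-68/7, 5⋅√7]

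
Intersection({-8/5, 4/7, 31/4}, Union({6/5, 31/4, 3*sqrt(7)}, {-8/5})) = {-8/5, 31/4}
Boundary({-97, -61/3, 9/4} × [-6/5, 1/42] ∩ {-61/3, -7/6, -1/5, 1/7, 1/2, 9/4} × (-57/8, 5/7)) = {-61/3, 9/4} × [-6/5, 1/42]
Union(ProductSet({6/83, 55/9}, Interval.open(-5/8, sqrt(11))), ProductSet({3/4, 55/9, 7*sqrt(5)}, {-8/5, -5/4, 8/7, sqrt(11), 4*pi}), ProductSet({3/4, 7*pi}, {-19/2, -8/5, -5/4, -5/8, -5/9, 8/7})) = Union(ProductSet({6/83, 55/9}, Interval.open(-5/8, sqrt(11))), ProductSet({3/4, 7*pi}, {-19/2, -8/5, -5/4, -5/8, -5/9, 8/7}), ProductSet({3/4, 55/9, 7*sqrt(5)}, {-8/5, -5/4, 8/7, sqrt(11), 4*pi}))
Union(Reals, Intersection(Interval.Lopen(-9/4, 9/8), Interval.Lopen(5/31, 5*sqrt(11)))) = Interval(-oo, oo)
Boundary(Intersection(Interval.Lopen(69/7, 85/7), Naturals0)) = Range(10, 13, 1)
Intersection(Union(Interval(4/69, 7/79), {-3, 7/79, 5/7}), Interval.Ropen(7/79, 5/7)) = {7/79}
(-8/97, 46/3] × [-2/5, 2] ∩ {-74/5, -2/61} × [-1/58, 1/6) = {-2/61} × [-1/58, 1/6)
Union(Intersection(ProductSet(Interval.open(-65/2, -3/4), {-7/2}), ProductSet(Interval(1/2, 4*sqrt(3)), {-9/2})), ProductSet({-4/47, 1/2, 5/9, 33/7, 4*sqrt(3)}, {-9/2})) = ProductSet({-4/47, 1/2, 5/9, 33/7, 4*sqrt(3)}, {-9/2})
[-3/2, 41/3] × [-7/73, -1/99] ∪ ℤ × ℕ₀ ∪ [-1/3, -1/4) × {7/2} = (ℤ × ℕ₀) ∪ ([-1/3, -1/4) × {7/2}) ∪ ([-3/2, 41/3] × [-7/73, -1/99])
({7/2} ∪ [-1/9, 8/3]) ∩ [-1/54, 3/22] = [-1/54, 3/22]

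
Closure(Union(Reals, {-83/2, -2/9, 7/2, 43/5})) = Reals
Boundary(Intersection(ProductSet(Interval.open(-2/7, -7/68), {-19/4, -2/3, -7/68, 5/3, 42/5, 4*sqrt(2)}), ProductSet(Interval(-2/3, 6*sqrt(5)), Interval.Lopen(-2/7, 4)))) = ProductSet(Interval(-2/7, -7/68), {-7/68, 5/3})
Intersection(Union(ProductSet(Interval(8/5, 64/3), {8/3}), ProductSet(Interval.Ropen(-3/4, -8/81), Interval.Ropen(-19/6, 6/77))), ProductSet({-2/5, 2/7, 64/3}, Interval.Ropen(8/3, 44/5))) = ProductSet({64/3}, {8/3})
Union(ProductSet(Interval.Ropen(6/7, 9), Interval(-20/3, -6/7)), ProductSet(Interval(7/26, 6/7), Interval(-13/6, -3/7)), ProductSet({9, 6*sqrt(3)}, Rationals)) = Union(ProductSet({9, 6*sqrt(3)}, Rationals), ProductSet(Interval(7/26, 6/7), Interval(-13/6, -3/7)), ProductSet(Interval.Ropen(6/7, 9), Interval(-20/3, -6/7)))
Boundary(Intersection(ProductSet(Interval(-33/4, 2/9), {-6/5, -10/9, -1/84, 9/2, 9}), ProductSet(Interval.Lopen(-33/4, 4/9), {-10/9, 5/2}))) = ProductSet(Interval(-33/4, 2/9), {-10/9})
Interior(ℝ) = ℝ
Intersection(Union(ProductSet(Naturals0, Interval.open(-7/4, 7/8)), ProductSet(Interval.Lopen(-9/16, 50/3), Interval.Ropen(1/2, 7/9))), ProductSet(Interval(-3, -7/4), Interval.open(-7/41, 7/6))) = EmptySet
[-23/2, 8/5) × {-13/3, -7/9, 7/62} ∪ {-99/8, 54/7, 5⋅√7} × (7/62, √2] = ([-23/2, 8/5) × {-13/3, -7/9, 7/62}) ∪ ({-99/8, 54/7, 5⋅√7} × (7/62, √2])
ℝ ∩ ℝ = ℝ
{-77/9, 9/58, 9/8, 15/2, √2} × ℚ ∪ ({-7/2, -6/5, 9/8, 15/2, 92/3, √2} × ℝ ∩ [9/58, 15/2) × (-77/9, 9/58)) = ({-77/9, 9/58, 9/8, 15/2, √2} × ℚ) ∪ ({9/8, √2} × (-77/9, 9/58))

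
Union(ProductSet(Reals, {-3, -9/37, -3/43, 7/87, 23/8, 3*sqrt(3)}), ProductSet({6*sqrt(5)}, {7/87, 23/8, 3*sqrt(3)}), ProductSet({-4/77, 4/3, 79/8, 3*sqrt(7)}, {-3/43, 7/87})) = ProductSet(Reals, {-3, -9/37, -3/43, 7/87, 23/8, 3*sqrt(3)})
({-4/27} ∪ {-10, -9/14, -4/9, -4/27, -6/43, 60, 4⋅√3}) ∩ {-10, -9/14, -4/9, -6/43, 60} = {-10, -9/14, -4/9, -6/43, 60}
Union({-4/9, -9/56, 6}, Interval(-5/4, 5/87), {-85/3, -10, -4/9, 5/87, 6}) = Union({-85/3, -10, 6}, Interval(-5/4, 5/87))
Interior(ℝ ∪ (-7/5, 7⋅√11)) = (-∞, ∞)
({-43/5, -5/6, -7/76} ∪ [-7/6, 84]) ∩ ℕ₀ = {0, 1, …, 84}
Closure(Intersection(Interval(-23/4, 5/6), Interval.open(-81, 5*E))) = Interval(-23/4, 5/6)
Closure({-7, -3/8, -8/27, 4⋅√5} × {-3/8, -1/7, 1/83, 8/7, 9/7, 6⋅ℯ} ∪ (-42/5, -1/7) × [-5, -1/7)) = ({-42/5, -1/7} × [-5, -1/7]) ∪ ([-42/5, -1/7] × {-5, -1/7}) ∪ ((-42/5, -1/7) × [-5, -1/7)) ∪ ({-7, -3/8, -8/27, 4⋅√5} × {-3/8, -1/7, 1/83, 8/7, 9/7, 6⋅ℯ})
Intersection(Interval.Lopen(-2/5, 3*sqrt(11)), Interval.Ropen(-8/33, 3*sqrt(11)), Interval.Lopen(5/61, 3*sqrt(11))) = Interval.open(5/61, 3*sqrt(11))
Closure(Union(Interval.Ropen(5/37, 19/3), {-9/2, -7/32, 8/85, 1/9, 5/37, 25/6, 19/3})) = Union({-9/2, -7/32, 8/85, 1/9}, Interval(5/37, 19/3))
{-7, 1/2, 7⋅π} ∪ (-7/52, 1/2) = {-7, 7⋅π} ∪ (-7/52, 1/2]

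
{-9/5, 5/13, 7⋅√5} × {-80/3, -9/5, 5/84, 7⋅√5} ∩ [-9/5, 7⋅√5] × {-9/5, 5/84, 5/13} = {-9/5, 5/13, 7⋅√5} × {-9/5, 5/84}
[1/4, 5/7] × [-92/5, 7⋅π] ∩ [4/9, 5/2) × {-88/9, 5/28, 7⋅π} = [4/9, 5/7] × {-88/9, 5/28, 7⋅π}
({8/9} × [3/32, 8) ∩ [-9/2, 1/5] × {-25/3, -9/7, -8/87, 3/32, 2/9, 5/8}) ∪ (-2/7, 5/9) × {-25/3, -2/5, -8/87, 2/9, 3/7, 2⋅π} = (-2/7, 5/9) × {-25/3, -2/5, -8/87, 2/9, 3/7, 2⋅π}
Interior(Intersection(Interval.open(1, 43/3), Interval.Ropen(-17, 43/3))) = Interval.open(1, 43/3)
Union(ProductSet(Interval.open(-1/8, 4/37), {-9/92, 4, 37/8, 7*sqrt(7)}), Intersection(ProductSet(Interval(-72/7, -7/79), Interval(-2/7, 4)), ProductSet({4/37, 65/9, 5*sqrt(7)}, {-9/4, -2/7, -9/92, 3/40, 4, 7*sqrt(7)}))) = ProductSet(Interval.open(-1/8, 4/37), {-9/92, 4, 37/8, 7*sqrt(7)})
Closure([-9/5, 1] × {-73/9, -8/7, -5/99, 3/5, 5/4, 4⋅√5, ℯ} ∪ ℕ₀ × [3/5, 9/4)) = (ℕ₀ × [3/5, 9/4]) ∪ ([-9/5, 1] × {-73/9, -8/7, -5/99, 3/5, 5/4, 4⋅√5, ℯ})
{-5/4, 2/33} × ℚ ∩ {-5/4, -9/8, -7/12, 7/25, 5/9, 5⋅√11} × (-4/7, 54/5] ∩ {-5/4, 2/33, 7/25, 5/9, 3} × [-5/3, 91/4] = {-5/4} × (ℚ ∩ (-4/7, 54/5])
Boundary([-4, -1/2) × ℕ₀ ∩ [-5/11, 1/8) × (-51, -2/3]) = ∅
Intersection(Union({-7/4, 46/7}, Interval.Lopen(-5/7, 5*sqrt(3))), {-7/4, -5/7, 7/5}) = {-7/4, 7/5}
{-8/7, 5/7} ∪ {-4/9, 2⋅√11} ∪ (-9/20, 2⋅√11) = {-8/7} ∪ (-9/20, 2⋅√11]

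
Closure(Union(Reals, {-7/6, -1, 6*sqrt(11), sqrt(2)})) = Reals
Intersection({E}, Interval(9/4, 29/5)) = {E}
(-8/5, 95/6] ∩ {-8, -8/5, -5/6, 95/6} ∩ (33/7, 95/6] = {95/6}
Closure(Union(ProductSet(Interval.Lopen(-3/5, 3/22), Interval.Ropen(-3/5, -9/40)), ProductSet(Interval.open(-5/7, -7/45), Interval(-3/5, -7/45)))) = Union(ProductSet({3/22}, Interval(-3/5, -9/40)), ProductSet({-5/7, -7/45}, Union({-3/5}, Interval(-9/40, -7/45))), ProductSet(Interval(-5/7, -7/45), {-3/5, -7/45}), ProductSet(Interval.Ropen(-5/7, -7/45), Interval(-3/5, -7/45)), ProductSet(Interval(-3/5, 3/22), {-3/5}), ProductSet(Interval.Lopen(-3/5, 3/22), Interval.Ropen(-3/5, -9/40)), ProductSet(Interval(-7/45, 3/22), {-3/5, -9/40}))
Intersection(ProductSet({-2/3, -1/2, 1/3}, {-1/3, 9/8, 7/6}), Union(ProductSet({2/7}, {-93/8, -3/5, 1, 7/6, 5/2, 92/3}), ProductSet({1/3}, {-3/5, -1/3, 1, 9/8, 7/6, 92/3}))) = ProductSet({1/3}, {-1/3, 9/8, 7/6})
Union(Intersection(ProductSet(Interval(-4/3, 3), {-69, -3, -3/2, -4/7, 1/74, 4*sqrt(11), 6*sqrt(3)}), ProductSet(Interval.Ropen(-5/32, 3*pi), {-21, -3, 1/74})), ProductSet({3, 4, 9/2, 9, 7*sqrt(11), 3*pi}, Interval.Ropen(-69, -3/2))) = Union(ProductSet({3, 4, 9/2, 9, 7*sqrt(11), 3*pi}, Interval.Ropen(-69, -3/2)), ProductSet(Interval(-5/32, 3), {-3, 1/74}))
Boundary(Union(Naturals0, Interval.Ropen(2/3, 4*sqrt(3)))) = Union(Complement(Naturals0, Interval.open(2/3, 4*sqrt(3))), {2/3, 4*sqrt(3)})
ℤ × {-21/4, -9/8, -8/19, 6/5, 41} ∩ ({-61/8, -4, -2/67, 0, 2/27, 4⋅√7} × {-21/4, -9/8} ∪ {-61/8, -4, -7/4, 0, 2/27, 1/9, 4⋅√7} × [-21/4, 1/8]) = {-4, 0} × {-21/4, -9/8, -8/19}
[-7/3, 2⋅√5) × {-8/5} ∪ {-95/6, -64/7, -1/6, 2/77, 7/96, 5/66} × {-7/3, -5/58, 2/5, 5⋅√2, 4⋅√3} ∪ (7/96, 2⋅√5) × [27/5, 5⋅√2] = ([-7/3, 2⋅√5) × {-8/5}) ∪ ((7/96, 2⋅√5) × [27/5, 5⋅√2]) ∪ ({-95/6, -64/7, -1/6, 2/77, 7/96, 5/66} × {-7/3, -5/58, 2/5, 5⋅√2, 4⋅√3})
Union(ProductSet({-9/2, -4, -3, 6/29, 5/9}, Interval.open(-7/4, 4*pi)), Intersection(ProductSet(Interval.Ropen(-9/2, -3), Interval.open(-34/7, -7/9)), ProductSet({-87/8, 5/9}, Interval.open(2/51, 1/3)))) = ProductSet({-9/2, -4, -3, 6/29, 5/9}, Interval.open(-7/4, 4*pi))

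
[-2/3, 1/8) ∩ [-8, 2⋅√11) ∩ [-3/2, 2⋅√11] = [-2/3, 1/8)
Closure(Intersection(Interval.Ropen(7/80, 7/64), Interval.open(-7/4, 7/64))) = Interval(7/80, 7/64)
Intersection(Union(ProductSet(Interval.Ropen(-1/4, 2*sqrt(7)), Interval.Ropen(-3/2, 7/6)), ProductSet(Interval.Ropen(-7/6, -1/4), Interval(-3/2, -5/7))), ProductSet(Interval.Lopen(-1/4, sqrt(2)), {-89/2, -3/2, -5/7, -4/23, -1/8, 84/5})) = ProductSet(Interval.Lopen(-1/4, sqrt(2)), {-3/2, -5/7, -4/23, -1/8})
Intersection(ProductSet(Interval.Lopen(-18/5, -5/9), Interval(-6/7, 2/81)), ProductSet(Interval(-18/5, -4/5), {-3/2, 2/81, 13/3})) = ProductSet(Interval.Lopen(-18/5, -4/5), {2/81})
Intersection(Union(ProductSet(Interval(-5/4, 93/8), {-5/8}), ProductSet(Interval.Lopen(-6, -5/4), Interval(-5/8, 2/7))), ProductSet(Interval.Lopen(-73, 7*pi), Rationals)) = Union(ProductSet(Interval.Lopen(-6, -5/4), Intersection(Interval(-5/8, 2/7), Rationals)), ProductSet(Interval(-5/4, 93/8), {-5/8}))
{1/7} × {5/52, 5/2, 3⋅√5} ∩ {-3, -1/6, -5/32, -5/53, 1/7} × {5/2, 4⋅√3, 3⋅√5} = {1/7} × {5/2, 3⋅√5}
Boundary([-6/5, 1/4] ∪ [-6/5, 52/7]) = {-6/5, 52/7}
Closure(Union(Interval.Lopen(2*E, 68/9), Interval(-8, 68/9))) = Interval(-8, 68/9)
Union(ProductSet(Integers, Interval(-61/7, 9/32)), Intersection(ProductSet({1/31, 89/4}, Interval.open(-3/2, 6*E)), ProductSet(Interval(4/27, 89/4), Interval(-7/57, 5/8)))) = Union(ProductSet({89/4}, Interval(-7/57, 5/8)), ProductSet(Integers, Interval(-61/7, 9/32)))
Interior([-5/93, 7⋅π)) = (-5/93, 7⋅π)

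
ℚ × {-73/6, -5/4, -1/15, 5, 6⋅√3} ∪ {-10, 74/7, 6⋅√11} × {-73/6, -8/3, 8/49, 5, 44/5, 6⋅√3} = (ℚ × {-73/6, -5/4, -1/15, 5, 6⋅√3}) ∪ ({-10, 74/7, 6⋅√11} × {-73/6, -8/3, 8/49, 5, 44/5, 6⋅√3})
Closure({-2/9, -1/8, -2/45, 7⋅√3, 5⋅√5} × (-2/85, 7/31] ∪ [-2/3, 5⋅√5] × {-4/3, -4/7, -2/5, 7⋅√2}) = ([-2/3, 5⋅√5] × {-4/3, -4/7, -2/5, 7⋅√2}) ∪ ({-2/9, -1/8, -2/45, 7⋅√3, 5⋅√5} × [-2/85, 7/31])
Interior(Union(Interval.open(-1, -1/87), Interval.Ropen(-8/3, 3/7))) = Interval.open(-8/3, 3/7)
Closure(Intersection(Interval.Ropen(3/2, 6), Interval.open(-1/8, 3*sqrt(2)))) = Interval(3/2, 3*sqrt(2))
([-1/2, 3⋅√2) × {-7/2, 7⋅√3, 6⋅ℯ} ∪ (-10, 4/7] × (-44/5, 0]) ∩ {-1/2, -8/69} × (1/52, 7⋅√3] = {-1/2, -8/69} × {7⋅√3}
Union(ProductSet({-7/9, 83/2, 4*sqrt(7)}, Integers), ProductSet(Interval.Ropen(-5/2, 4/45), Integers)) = ProductSet(Union({83/2, 4*sqrt(7)}, Interval.Ropen(-5/2, 4/45)), Integers)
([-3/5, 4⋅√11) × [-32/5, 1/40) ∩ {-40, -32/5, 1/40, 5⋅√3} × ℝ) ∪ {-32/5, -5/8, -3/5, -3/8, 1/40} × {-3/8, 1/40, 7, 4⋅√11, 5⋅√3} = ({1/40, 5⋅√3} × [-32/5, 1/40)) ∪ ({-32/5, -5/8, -3/5, -3/8, 1/40} × {-3/8, 1/40, 7, 4⋅√11, 5⋅√3})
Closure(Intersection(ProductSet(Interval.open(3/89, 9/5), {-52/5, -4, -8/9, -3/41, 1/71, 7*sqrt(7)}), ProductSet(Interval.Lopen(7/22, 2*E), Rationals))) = ProductSet(Interval(7/22, 9/5), {-52/5, -4, -8/9, -3/41, 1/71})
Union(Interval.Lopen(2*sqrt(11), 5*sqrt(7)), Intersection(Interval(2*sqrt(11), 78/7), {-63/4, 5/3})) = Interval.Lopen(2*sqrt(11), 5*sqrt(7))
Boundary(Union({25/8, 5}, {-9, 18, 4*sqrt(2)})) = {-9, 25/8, 5, 18, 4*sqrt(2)}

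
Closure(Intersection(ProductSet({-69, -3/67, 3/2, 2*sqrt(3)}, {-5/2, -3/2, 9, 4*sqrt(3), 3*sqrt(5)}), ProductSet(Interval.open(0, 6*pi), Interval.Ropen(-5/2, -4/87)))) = ProductSet({3/2, 2*sqrt(3)}, {-5/2, -3/2})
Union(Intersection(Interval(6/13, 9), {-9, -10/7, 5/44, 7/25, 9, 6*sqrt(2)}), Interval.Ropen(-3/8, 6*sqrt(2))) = Union({9}, Interval(-3/8, 6*sqrt(2)))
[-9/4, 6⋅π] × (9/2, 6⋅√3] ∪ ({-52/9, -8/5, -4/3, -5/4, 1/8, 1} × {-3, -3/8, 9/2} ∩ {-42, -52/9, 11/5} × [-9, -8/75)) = ({-52/9} × {-3, -3/8}) ∪ ([-9/4, 6⋅π] × (9/2, 6⋅√3])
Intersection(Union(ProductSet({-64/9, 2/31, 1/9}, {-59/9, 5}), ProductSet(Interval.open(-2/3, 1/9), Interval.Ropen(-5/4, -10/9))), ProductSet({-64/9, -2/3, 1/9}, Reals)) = ProductSet({-64/9, 1/9}, {-59/9, 5})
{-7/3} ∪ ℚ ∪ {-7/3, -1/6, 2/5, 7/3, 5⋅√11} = ℚ ∪ {5⋅√11}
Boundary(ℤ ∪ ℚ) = ℝ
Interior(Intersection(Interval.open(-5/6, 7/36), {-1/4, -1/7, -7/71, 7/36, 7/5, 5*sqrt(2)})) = EmptySet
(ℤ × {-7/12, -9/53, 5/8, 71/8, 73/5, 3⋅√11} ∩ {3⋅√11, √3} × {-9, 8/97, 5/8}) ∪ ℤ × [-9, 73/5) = ℤ × [-9, 73/5)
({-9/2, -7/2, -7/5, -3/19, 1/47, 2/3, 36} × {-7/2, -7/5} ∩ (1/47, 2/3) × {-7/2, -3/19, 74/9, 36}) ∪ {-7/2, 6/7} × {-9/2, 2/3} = {-7/2, 6/7} × {-9/2, 2/3}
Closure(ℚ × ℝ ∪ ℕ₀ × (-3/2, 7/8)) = ℝ × ℝ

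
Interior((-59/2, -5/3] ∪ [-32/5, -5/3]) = (-59/2, -5/3)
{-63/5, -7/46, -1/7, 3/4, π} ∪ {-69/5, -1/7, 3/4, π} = {-69/5, -63/5, -7/46, -1/7, 3/4, π}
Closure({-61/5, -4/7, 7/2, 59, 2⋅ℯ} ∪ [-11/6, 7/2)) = {-61/5, 59, 2⋅ℯ} ∪ [-11/6, 7/2]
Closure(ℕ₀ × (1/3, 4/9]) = ℕ₀ × [1/3, 4/9]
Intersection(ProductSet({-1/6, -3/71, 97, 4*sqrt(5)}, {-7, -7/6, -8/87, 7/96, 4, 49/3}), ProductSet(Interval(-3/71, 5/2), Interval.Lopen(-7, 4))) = ProductSet({-3/71}, {-7/6, -8/87, 7/96, 4})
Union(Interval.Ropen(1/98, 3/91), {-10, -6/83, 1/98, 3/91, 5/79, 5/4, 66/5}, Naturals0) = Union({-10, -6/83, 5/79, 5/4, 66/5}, Interval(1/98, 3/91), Naturals0)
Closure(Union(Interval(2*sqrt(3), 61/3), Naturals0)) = Union(Complement(Naturals0, Interval.open(2*sqrt(3), 61/3)), Interval(2*sqrt(3), 61/3), Naturals0)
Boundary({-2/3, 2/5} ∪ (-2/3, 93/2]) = {-2/3, 93/2}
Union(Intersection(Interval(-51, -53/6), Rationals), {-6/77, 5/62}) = Union({-6/77, 5/62}, Intersection(Interval(-51, -53/6), Rationals))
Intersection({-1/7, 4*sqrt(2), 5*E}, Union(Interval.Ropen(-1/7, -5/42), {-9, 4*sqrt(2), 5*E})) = {-1/7, 4*sqrt(2), 5*E}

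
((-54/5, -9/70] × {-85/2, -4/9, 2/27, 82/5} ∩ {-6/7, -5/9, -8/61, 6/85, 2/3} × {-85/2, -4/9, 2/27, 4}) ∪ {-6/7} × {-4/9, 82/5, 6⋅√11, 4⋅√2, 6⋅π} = ({-6/7, -5/9, -8/61} × {-85/2, -4/9, 2/27}) ∪ ({-6/7} × {-4/9, 82/5, 6⋅√11, 4⋅√2, 6⋅π})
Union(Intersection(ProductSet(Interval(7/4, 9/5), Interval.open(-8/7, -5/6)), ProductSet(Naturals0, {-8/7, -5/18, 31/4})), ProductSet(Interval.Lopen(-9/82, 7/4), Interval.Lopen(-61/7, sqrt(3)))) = ProductSet(Interval.Lopen(-9/82, 7/4), Interval.Lopen(-61/7, sqrt(3)))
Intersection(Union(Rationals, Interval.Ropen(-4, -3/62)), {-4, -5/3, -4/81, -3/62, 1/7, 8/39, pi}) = {-4, -5/3, -4/81, -3/62, 1/7, 8/39}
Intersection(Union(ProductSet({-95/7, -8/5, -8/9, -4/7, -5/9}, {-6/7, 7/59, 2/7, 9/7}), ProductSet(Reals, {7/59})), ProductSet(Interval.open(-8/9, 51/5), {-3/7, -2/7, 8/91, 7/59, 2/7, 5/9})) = Union(ProductSet({-4/7, -5/9}, {7/59, 2/7}), ProductSet(Interval.open(-8/9, 51/5), {7/59}))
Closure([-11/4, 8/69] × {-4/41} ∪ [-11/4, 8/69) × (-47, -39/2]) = ({-11/4, 8/69} × [-47, -39/2]) ∪ ([-11/4, 8/69] × {-47, -39/2, -4/41}) ∪ ([-11/4, 8/69) × (-47, -39/2])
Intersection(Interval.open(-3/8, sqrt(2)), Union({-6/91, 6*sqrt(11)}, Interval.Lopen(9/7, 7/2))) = Union({-6/91}, Interval.open(9/7, sqrt(2)))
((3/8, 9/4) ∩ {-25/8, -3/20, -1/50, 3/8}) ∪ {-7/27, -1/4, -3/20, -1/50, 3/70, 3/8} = {-7/27, -1/4, -3/20, -1/50, 3/70, 3/8}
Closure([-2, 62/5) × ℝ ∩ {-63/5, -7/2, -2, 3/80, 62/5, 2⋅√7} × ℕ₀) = {-2, 3/80, 2⋅√7} × ℕ₀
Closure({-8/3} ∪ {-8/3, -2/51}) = {-8/3, -2/51}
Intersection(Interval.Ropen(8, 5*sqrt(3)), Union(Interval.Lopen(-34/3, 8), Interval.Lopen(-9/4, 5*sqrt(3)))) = Interval.Ropen(8, 5*sqrt(3))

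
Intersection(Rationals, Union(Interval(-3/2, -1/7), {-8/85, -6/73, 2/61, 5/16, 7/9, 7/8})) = Union({-8/85, -6/73, 2/61, 5/16, 7/9, 7/8}, Intersection(Interval(-3/2, -1/7), Rationals))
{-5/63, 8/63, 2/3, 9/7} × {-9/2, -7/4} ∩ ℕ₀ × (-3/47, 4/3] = ∅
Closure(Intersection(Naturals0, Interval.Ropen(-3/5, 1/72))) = Range(0, 1, 1)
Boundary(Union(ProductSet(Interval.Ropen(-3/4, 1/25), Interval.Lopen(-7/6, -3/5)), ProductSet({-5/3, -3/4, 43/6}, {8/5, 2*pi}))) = Union(ProductSet({-3/4, 1/25}, Interval(-7/6, -3/5)), ProductSet({-5/3, -3/4, 43/6}, {8/5, 2*pi}), ProductSet(Interval(-3/4, 1/25), {-7/6, -3/5}))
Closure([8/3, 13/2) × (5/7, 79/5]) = ({8/3, 13/2} × [5/7, 79/5]) ∪ ([8/3, 13/2] × {5/7, 79/5}) ∪ ([8/3, 13/2) × (5/7, 79/5])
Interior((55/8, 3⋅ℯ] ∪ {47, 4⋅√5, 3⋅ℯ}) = (55/8, 3⋅ℯ)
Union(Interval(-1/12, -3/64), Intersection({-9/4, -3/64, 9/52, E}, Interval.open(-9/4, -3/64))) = Interval(-1/12, -3/64)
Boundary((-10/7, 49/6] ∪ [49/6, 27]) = {-10/7, 27}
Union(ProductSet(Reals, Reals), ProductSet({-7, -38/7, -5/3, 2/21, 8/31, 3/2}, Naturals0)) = ProductSet(Reals, Reals)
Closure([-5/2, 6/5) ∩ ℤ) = {-2, -1, 0, 1}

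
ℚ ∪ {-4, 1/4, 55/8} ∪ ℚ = ℚ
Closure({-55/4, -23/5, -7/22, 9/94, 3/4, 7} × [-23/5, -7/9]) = {-55/4, -23/5, -7/22, 9/94, 3/4, 7} × [-23/5, -7/9]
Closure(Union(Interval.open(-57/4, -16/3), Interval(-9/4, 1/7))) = Union(Interval(-57/4, -16/3), Interval(-9/4, 1/7))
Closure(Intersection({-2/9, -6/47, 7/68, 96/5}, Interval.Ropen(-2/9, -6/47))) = {-2/9}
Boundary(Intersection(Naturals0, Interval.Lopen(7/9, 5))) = Range(1, 6, 1)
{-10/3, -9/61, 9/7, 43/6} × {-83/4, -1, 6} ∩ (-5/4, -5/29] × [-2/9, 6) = ∅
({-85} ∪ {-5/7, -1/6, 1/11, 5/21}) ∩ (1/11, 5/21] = {5/21}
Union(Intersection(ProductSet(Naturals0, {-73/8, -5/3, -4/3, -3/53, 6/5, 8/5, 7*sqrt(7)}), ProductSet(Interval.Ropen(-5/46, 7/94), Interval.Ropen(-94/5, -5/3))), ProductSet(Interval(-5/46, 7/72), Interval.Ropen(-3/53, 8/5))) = Union(ProductSet(Interval(-5/46, 7/72), Interval.Ropen(-3/53, 8/5)), ProductSet(Range(0, 1, 1), {-73/8}))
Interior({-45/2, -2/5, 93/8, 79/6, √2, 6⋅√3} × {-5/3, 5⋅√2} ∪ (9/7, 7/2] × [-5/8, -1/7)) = (9/7, 7/2) × (-5/8, -1/7)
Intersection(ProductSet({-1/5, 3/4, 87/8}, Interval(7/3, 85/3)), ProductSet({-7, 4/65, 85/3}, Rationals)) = EmptySet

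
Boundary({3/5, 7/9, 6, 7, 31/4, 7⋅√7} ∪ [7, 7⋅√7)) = {3/5, 7/9, 6, 7, 7⋅√7}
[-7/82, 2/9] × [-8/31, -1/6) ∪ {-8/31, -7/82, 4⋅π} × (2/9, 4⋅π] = ([-7/82, 2/9] × [-8/31, -1/6)) ∪ ({-8/31, -7/82, 4⋅π} × (2/9, 4⋅π])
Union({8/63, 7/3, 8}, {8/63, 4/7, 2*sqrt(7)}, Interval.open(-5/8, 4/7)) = Union({7/3, 8, 2*sqrt(7)}, Interval.Lopen(-5/8, 4/7))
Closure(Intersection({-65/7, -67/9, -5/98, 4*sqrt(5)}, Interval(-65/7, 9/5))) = {-65/7, -67/9, -5/98}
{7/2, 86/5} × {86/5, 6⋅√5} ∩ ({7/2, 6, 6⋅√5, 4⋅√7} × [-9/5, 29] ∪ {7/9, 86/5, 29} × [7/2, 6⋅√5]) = ({86/5} × {6⋅√5}) ∪ ({7/2} × {86/5, 6⋅√5})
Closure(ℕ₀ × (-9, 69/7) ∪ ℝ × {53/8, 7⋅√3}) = (ℕ₀ × [-9, 69/7]) ∪ (ℝ × {53/8, 7⋅√3})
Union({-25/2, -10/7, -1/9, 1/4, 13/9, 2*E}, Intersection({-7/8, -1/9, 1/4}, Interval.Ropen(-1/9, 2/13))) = {-25/2, -10/7, -1/9, 1/4, 13/9, 2*E}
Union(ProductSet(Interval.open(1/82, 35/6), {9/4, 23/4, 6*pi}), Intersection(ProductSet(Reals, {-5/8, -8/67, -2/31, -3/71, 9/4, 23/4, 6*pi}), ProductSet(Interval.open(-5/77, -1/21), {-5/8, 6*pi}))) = Union(ProductSet(Interval.open(-5/77, -1/21), {-5/8, 6*pi}), ProductSet(Interval.open(1/82, 35/6), {9/4, 23/4, 6*pi}))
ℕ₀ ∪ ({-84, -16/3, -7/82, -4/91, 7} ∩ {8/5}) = ℕ₀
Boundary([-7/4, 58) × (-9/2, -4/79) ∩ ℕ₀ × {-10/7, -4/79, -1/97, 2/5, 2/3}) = {0, 1, …, 57} × {-10/7}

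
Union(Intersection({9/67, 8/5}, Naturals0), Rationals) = Rationals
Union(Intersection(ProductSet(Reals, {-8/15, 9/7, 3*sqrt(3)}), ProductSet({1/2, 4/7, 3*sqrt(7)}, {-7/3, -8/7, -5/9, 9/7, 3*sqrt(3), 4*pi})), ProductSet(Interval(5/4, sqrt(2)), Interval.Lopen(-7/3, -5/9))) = Union(ProductSet({1/2, 4/7, 3*sqrt(7)}, {9/7, 3*sqrt(3)}), ProductSet(Interval(5/4, sqrt(2)), Interval.Lopen(-7/3, -5/9)))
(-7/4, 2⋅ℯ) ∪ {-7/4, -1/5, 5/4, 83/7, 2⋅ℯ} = [-7/4, 2⋅ℯ] ∪ {83/7}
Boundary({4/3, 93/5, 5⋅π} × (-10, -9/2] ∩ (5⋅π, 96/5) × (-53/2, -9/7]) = {93/5} × [-10, -9/2]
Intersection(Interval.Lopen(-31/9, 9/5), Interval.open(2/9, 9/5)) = Interval.open(2/9, 9/5)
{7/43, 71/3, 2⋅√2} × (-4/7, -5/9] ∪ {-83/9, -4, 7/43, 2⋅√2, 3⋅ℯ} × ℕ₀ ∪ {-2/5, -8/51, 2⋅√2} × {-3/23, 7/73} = ({-2/5, -8/51, 2⋅√2} × {-3/23, 7/73}) ∪ ({7/43, 71/3, 2⋅√2} × (-4/7, -5/9]) ∪ ({-83/9, -4, 7/43, 2⋅√2, 3⋅ℯ} × ℕ₀)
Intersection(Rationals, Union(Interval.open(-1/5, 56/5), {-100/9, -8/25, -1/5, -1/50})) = Union({-100/9, -8/25}, Intersection(Interval.Ropen(-1/5, 56/5), Rationals))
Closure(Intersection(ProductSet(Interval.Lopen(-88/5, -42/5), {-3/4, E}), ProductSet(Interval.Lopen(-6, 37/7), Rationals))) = EmptySet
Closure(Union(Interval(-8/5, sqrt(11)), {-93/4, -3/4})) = Union({-93/4}, Interval(-8/5, sqrt(11)))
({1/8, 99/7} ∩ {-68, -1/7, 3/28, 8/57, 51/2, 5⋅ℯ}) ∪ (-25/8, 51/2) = (-25/8, 51/2)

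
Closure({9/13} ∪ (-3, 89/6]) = [-3, 89/6]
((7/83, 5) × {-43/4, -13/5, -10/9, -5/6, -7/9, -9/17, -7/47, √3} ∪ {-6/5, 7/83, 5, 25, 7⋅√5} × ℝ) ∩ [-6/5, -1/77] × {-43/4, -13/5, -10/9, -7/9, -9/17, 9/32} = {-6/5} × {-43/4, -13/5, -10/9, -7/9, -9/17, 9/32}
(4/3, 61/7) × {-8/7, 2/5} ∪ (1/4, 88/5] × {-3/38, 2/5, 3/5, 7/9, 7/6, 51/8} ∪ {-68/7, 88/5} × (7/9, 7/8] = ({-68/7, 88/5} × (7/9, 7/8]) ∪ ((4/3, 61/7) × {-8/7, 2/5}) ∪ ((1/4, 88/5] × {-3/38, 2/5, 3/5, 7/9, 7/6, 51/8})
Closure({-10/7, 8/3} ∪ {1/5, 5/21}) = {-10/7, 1/5, 5/21, 8/3}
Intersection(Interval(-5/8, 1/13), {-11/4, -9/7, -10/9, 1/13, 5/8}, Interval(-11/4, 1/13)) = {1/13}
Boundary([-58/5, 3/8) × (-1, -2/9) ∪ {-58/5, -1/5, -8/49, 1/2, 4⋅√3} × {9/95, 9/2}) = ({-58/5, 3/8} × [-1, -2/9]) ∪ ([-58/5, 3/8] × {-1, -2/9}) ∪ ({-58/5, -1/5, -8/49, 1/2, 4⋅√3} × {9/95, 9/2})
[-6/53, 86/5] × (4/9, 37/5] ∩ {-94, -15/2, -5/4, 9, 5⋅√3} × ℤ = {9, 5⋅√3} × {1, 2, …, 7}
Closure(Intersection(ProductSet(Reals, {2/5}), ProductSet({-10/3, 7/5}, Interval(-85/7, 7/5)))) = ProductSet({-10/3, 7/5}, {2/5})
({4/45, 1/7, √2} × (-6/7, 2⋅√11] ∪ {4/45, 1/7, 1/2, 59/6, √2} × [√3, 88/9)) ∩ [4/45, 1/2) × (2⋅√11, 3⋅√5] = {4/45, 1/7} × (2⋅√11, 3⋅√5]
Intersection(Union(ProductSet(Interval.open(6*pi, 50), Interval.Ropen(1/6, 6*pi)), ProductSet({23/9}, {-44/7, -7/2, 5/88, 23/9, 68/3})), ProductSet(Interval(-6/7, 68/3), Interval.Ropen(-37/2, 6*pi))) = Union(ProductSet({23/9}, {-44/7, -7/2, 5/88, 23/9}), ProductSet(Interval.Lopen(6*pi, 68/3), Interval.Ropen(1/6, 6*pi)))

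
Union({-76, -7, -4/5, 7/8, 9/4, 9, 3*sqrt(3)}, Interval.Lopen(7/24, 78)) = Union({-76, -7, -4/5}, Interval.Lopen(7/24, 78))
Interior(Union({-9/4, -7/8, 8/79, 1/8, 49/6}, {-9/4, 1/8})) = EmptySet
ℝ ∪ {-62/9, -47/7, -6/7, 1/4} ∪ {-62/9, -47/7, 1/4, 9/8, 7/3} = ℝ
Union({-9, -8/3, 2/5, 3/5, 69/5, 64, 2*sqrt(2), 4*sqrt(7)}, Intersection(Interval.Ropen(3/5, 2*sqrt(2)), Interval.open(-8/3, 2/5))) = {-9, -8/3, 2/5, 3/5, 69/5, 64, 2*sqrt(2), 4*sqrt(7)}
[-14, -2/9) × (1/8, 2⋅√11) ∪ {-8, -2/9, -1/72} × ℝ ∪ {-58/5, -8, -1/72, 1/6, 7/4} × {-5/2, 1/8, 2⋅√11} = ({-8, -2/9, -1/72} × ℝ) ∪ ({-58/5, -8, -1/72, 1/6, 7/4} × {-5/2, 1/8, 2⋅√11}) ∪ ([-14, -2/9) × (1/8, 2⋅√11))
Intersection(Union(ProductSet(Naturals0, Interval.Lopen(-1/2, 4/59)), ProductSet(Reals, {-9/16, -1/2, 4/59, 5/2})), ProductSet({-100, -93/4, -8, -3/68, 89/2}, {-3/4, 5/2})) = ProductSet({-100, -93/4, -8, -3/68, 89/2}, {5/2})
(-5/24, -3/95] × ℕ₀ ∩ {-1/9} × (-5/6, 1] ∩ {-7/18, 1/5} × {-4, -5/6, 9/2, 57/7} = ∅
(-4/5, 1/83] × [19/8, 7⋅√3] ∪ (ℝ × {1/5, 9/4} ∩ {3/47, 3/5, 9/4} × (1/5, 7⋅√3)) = ({3/47, 3/5, 9/4} × {9/4}) ∪ ((-4/5, 1/83] × [19/8, 7⋅√3])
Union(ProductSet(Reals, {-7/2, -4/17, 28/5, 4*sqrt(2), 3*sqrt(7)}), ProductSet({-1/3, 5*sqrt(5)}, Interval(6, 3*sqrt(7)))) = Union(ProductSet({-1/3, 5*sqrt(5)}, Interval(6, 3*sqrt(7))), ProductSet(Reals, {-7/2, -4/17, 28/5, 4*sqrt(2), 3*sqrt(7)}))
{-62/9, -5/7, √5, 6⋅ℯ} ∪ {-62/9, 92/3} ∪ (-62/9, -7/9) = [-62/9, -7/9) ∪ {-5/7, 92/3, √5, 6⋅ℯ}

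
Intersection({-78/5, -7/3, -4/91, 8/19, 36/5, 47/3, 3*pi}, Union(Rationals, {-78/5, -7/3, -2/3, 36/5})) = {-78/5, -7/3, -4/91, 8/19, 36/5, 47/3}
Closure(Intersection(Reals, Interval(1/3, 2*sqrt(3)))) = Interval(1/3, 2*sqrt(3))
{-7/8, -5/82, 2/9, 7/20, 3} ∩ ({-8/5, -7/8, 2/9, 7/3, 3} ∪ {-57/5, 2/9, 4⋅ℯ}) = {-7/8, 2/9, 3}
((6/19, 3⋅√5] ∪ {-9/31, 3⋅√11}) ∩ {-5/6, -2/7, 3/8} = {3/8}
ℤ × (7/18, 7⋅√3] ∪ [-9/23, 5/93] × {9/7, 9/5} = ([-9/23, 5/93] × {9/7, 9/5}) ∪ (ℤ × (7/18, 7⋅√3])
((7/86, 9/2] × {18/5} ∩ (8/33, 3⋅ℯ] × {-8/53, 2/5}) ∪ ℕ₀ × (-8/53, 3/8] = ℕ₀ × (-8/53, 3/8]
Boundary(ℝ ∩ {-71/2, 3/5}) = {-71/2, 3/5}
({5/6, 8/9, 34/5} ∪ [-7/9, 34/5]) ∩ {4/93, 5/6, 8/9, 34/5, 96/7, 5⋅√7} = {4/93, 5/6, 8/9, 34/5}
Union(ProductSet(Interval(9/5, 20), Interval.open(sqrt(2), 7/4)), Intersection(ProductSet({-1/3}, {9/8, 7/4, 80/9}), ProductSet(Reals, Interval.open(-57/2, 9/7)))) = Union(ProductSet({-1/3}, {9/8}), ProductSet(Interval(9/5, 20), Interval.open(sqrt(2), 7/4)))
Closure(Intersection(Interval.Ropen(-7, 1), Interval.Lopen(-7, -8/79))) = Interval(-7, -8/79)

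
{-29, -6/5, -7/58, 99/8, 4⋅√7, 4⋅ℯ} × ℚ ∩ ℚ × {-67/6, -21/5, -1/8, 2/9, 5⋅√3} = {-29, -6/5, -7/58, 99/8} × {-67/6, -21/5, -1/8, 2/9}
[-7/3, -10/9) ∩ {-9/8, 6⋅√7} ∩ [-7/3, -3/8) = {-9/8}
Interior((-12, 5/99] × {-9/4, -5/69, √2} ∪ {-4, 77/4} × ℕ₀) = ∅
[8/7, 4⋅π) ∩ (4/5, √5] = [8/7, √5]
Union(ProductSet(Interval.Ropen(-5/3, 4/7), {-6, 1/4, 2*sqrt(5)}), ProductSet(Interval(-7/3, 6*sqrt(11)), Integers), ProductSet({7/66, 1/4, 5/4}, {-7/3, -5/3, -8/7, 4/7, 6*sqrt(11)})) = Union(ProductSet({7/66, 1/4, 5/4}, {-7/3, -5/3, -8/7, 4/7, 6*sqrt(11)}), ProductSet(Interval(-7/3, 6*sqrt(11)), Integers), ProductSet(Interval.Ropen(-5/3, 4/7), {-6, 1/4, 2*sqrt(5)}))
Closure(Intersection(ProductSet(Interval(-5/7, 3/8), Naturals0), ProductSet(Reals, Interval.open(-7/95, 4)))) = ProductSet(Interval(-5/7, 3/8), Range(0, 4, 1))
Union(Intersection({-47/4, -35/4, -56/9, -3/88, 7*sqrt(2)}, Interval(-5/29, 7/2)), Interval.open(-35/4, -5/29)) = Union({-3/88}, Interval.open(-35/4, -5/29))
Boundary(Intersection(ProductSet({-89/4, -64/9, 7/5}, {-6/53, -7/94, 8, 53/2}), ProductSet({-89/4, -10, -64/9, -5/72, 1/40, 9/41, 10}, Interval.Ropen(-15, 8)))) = ProductSet({-89/4, -64/9}, {-6/53, -7/94})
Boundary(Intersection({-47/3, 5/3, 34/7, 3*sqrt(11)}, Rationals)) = {-47/3, 5/3, 34/7}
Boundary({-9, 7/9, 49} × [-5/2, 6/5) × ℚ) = {-9, 7/9, 49} × [-5/2, 6/5] × ℝ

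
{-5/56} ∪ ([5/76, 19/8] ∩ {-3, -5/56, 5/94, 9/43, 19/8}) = {-5/56, 9/43, 19/8}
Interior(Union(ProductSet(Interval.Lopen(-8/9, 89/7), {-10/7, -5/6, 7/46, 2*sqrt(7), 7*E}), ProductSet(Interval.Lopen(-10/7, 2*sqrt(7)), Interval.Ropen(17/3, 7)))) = ProductSet(Interval.open(-10/7, 2*sqrt(7)), Interval.open(17/3, 7))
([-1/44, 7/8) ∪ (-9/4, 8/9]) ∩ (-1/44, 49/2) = (-1/44, 8/9]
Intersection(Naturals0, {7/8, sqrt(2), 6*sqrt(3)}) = EmptySet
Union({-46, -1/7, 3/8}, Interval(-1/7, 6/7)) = Union({-46}, Interval(-1/7, 6/7))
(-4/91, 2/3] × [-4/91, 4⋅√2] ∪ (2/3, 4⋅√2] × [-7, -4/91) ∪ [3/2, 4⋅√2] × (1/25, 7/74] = ((-4/91, 2/3] × [-4/91, 4⋅√2]) ∪ ((2/3, 4⋅√2] × [-7, -4/91)) ∪ ([3/2, 4⋅√2] × (1/25, 7/74])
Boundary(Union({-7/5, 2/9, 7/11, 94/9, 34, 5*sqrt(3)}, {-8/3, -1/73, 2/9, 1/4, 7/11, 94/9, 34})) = {-8/3, -7/5, -1/73, 2/9, 1/4, 7/11, 94/9, 34, 5*sqrt(3)}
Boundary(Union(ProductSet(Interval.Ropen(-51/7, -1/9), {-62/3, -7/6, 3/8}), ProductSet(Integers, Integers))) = Union(ProductSet(Integers, Integers), ProductSet(Interval(-51/7, -1/9), {-62/3, -7/6, 3/8}))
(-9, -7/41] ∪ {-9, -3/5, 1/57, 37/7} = [-9, -7/41] ∪ {1/57, 37/7}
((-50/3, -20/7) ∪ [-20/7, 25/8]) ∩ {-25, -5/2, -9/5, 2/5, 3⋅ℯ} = {-5/2, -9/5, 2/5}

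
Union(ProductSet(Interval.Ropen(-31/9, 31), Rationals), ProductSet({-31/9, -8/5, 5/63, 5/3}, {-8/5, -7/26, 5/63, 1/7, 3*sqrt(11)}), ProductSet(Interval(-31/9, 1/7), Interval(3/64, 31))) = Union(ProductSet({-31/9, -8/5, 5/63, 5/3}, {-8/5, -7/26, 5/63, 1/7, 3*sqrt(11)}), ProductSet(Interval(-31/9, 1/7), Interval(3/64, 31)), ProductSet(Interval.Ropen(-31/9, 31), Rationals))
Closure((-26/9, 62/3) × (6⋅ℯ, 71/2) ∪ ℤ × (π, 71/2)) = (ℤ × [π, 71/2]) ∪ ({-26/9, 62/3} × [6⋅ℯ, 71/2]) ∪ ([-26/9, 62/3] × {71/2, 6⋅ℯ}) ∪ ((-26/9, 62/3) × (6⋅ℯ, 71/2))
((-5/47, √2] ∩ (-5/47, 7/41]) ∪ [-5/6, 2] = [-5/6, 2]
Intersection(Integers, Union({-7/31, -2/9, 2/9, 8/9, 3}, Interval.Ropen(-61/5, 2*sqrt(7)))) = Range(-12, 6, 1)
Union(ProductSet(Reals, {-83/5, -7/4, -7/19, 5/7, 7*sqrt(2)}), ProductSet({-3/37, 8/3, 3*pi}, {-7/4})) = ProductSet(Reals, {-83/5, -7/4, -7/19, 5/7, 7*sqrt(2)})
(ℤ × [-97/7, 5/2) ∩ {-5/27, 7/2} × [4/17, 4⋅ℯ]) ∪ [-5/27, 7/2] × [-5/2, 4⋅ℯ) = [-5/27, 7/2] × [-5/2, 4⋅ℯ)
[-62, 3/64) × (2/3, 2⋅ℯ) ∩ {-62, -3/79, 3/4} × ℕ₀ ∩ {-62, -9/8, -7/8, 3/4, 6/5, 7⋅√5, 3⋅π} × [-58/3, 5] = {-62} × {1, 2, …, 5}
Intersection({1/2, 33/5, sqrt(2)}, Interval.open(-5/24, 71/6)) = {1/2, 33/5, sqrt(2)}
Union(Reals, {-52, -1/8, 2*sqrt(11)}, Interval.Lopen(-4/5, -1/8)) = Interval(-oo, oo)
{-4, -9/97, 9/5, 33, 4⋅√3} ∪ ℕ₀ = {-4, -9/97, 9/5, 4⋅√3} ∪ ℕ₀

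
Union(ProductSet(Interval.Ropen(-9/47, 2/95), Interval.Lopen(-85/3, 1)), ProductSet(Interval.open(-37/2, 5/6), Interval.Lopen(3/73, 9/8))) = Union(ProductSet(Interval.open(-37/2, 5/6), Interval.Lopen(3/73, 9/8)), ProductSet(Interval.Ropen(-9/47, 2/95), Interval.Lopen(-85/3, 1)))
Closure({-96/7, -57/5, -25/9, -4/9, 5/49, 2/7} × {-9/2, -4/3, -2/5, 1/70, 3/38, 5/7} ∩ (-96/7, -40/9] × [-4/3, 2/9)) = {-57/5} × {-4/3, -2/5, 1/70, 3/38}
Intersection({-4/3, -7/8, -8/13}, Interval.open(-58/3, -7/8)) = {-4/3}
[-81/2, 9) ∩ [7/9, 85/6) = [7/9, 9)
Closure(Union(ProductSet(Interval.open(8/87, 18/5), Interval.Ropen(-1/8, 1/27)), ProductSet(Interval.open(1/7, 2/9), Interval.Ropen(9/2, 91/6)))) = Union(ProductSet({8/87, 18/5}, Interval(-1/8, 1/27)), ProductSet({1/7, 2/9}, Interval(9/2, 91/6)), ProductSet(Interval(8/87, 18/5), {-1/8, 1/27}), ProductSet(Interval.open(8/87, 18/5), Interval.Ropen(-1/8, 1/27)), ProductSet(Interval(1/7, 2/9), {9/2, 91/6}), ProductSet(Interval.open(1/7, 2/9), Interval.Ropen(9/2, 91/6)))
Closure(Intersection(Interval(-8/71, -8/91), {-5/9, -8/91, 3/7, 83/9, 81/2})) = {-8/91}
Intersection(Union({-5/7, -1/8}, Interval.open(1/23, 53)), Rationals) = Union({-5/7, -1/8}, Intersection(Interval.open(1/23, 53), Rationals))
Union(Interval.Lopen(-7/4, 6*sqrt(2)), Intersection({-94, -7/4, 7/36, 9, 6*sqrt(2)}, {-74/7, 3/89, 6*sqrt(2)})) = Interval.Lopen(-7/4, 6*sqrt(2))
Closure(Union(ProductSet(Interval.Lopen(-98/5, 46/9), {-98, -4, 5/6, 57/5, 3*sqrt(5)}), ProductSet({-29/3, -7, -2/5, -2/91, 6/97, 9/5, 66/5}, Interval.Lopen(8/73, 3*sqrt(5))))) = Union(ProductSet({-29/3, -7, -2/5, -2/91, 6/97, 9/5, 66/5}, Interval(8/73, 3*sqrt(5))), ProductSet(Interval(-98/5, 46/9), {-98, -4, 5/6, 57/5, 3*sqrt(5)}))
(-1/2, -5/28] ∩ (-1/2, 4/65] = (-1/2, -5/28]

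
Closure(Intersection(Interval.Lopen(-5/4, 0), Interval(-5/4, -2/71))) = Interval(-5/4, -2/71)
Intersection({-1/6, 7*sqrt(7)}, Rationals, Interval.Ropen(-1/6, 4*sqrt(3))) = {-1/6}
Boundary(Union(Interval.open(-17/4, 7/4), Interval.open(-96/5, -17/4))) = {-96/5, -17/4, 7/4}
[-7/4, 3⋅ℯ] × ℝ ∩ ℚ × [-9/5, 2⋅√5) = (ℚ ∩ [-7/4, 3⋅ℯ]) × [-9/5, 2⋅√5)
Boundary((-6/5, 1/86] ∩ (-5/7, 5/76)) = {-5/7, 1/86}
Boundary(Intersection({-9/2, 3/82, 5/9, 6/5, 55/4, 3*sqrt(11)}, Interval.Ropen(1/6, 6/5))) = {5/9}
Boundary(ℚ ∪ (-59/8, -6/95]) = (-∞, -59/8] ∪ [-6/95, ∞)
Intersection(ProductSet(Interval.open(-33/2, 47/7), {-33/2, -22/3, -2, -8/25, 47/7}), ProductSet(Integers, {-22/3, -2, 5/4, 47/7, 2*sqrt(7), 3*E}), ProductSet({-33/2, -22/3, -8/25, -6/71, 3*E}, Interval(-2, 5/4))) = EmptySet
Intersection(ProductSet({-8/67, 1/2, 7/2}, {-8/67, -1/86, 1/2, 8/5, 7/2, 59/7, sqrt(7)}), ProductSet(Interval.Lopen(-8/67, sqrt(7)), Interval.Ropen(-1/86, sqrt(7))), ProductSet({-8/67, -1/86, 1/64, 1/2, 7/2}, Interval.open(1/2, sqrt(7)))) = ProductSet({1/2}, {8/5})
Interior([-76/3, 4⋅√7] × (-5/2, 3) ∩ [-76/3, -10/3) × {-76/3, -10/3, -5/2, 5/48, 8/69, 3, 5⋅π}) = ∅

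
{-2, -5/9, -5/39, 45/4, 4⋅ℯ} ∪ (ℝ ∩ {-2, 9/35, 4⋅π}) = {-2, -5/9, -5/39, 9/35, 45/4, 4⋅ℯ, 4⋅π}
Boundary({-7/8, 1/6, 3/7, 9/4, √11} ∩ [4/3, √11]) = {9/4, √11}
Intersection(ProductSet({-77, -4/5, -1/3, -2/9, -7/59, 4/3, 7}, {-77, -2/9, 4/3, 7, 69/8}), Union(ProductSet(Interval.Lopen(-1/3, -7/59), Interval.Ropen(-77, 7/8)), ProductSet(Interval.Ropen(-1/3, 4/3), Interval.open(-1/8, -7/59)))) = ProductSet({-2/9, -7/59}, {-77, -2/9})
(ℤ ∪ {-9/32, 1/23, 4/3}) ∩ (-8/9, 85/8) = {-9/32, 1/23, 4/3} ∪ {0, 1, …, 10}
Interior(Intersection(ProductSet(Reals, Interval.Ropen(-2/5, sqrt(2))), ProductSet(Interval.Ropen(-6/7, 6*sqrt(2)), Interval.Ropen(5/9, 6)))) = ProductSet(Interval.open(-6/7, 6*sqrt(2)), Interval.open(5/9, sqrt(2)))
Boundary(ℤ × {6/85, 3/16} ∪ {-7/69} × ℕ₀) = ({-7/69} × ℕ₀) ∪ (ℤ × {6/85, 3/16})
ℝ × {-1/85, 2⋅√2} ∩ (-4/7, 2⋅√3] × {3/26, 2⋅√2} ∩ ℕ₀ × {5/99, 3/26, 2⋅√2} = {0, 1, 2, 3} × {2⋅√2}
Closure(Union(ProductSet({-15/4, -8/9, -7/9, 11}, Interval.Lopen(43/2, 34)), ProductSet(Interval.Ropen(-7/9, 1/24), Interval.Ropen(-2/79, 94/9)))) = Union(ProductSet({-7/9, 1/24}, Interval(-2/79, 94/9)), ProductSet({-15/4, -8/9, -7/9, 11}, Interval(43/2, 34)), ProductSet(Interval(-7/9, 1/24), {-2/79, 94/9}), ProductSet(Interval.Ropen(-7/9, 1/24), Interval.Ropen(-2/79, 94/9)))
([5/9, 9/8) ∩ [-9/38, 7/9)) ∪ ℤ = ℤ ∪ [5/9, 7/9)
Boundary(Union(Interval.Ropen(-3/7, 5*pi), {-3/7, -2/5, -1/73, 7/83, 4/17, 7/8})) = {-3/7, 5*pi}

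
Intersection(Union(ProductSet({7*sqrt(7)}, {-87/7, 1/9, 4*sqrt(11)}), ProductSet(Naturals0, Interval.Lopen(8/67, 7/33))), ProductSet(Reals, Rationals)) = Union(ProductSet({7*sqrt(7)}, {-87/7, 1/9}), ProductSet(Naturals0, Intersection(Interval.Lopen(8/67, 7/33), Rationals)))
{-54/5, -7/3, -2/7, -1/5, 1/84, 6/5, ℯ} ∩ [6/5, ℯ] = {6/5, ℯ}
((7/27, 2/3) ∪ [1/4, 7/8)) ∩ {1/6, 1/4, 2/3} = {1/4, 2/3}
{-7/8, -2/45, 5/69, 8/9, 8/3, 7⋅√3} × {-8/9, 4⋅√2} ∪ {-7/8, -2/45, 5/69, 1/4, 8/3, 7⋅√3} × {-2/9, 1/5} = ({-7/8, -2/45, 5/69, 1/4, 8/3, 7⋅√3} × {-2/9, 1/5}) ∪ ({-7/8, -2/45, 5/69, 8/9, 8/3, 7⋅√3} × {-8/9, 4⋅√2})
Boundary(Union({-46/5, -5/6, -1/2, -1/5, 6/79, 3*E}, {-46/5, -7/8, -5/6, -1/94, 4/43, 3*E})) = {-46/5, -7/8, -5/6, -1/2, -1/5, -1/94, 6/79, 4/43, 3*E}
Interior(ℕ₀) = ∅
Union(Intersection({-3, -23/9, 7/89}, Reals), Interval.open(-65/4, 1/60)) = Union({7/89}, Interval.open(-65/4, 1/60))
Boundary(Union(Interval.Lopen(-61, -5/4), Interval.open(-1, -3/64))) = {-61, -5/4, -1, -3/64}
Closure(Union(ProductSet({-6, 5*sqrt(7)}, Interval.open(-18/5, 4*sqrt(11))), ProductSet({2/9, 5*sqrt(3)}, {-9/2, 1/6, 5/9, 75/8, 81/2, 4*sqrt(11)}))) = Union(ProductSet({-6, 5*sqrt(7)}, Interval(-18/5, 4*sqrt(11))), ProductSet({2/9, 5*sqrt(3)}, {-9/2, 1/6, 5/9, 75/8, 81/2, 4*sqrt(11)}))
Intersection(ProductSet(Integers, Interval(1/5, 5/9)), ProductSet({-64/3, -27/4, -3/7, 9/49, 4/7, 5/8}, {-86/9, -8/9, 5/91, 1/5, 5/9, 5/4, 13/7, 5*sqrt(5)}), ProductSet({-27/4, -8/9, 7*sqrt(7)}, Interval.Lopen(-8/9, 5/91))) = EmptySet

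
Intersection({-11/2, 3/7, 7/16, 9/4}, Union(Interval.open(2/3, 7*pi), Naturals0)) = {9/4}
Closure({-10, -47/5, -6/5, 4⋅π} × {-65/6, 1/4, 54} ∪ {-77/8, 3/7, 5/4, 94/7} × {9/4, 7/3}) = ({-77/8, 3/7, 5/4, 94/7} × {9/4, 7/3}) ∪ ({-10, -47/5, -6/5, 4⋅π} × {-65/6, 1/4, 54})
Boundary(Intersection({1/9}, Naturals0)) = EmptySet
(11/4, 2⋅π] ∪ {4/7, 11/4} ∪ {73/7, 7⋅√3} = {4/7, 73/7, 7⋅√3} ∪ [11/4, 2⋅π]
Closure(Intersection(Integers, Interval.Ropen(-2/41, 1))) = Range(0, 1, 1)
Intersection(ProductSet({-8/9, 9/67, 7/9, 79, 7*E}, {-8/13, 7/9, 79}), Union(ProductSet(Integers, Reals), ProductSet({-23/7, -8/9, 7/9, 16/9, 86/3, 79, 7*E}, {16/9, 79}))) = Union(ProductSet({79}, {-8/13, 7/9, 79}), ProductSet({-8/9, 7/9, 79, 7*E}, {79}))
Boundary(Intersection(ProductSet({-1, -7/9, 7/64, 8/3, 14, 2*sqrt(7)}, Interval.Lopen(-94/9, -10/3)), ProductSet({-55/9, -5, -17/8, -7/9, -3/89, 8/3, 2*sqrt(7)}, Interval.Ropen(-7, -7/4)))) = ProductSet({-7/9, 8/3, 2*sqrt(7)}, Interval(-7, -10/3))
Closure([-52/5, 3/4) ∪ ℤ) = ℤ ∪ [-52/5, 3/4]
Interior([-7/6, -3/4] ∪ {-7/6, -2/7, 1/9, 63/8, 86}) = (-7/6, -3/4)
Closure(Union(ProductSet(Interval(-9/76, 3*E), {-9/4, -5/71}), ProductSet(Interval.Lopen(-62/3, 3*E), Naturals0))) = Union(ProductSet(Interval(-62/3, 3*E), Naturals0), ProductSet(Interval(-9/76, 3*E), {-9/4, -5/71}))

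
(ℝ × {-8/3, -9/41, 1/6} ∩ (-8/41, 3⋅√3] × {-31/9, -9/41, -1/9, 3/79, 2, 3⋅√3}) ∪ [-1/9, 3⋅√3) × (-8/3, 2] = ((-8/41, 3⋅√3] × {-9/41}) ∪ ([-1/9, 3⋅√3) × (-8/3, 2])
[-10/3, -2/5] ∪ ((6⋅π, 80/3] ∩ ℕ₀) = [-10/3, -2/5] ∪ {19, 20, …, 26}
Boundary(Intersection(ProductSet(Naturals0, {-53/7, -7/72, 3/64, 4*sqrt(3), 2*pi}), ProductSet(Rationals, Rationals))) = ProductSet(Naturals0, {-53/7, -7/72, 3/64})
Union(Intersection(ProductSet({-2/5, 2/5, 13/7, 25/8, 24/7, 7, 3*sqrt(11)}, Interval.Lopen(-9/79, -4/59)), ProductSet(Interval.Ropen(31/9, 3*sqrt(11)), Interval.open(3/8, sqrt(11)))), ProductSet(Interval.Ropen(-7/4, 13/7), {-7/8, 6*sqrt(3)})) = ProductSet(Interval.Ropen(-7/4, 13/7), {-7/8, 6*sqrt(3)})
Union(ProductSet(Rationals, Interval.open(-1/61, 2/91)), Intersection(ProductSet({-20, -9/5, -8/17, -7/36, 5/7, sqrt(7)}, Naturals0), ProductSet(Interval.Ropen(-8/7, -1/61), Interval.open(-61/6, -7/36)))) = ProductSet(Rationals, Interval.open(-1/61, 2/91))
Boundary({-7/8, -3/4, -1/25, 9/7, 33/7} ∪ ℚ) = ℝ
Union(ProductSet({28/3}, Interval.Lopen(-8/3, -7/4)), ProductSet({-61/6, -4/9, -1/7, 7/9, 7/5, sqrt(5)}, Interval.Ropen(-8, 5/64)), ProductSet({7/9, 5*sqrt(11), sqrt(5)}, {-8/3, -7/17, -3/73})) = Union(ProductSet({28/3}, Interval.Lopen(-8/3, -7/4)), ProductSet({7/9, 5*sqrt(11), sqrt(5)}, {-8/3, -7/17, -3/73}), ProductSet({-61/6, -4/9, -1/7, 7/9, 7/5, sqrt(5)}, Interval.Ropen(-8, 5/64)))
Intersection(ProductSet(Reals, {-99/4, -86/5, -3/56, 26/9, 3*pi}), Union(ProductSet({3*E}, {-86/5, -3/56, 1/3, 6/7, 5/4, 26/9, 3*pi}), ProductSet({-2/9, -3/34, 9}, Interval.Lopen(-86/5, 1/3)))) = Union(ProductSet({3*E}, {-86/5, -3/56, 26/9, 3*pi}), ProductSet({-2/9, -3/34, 9}, {-3/56}))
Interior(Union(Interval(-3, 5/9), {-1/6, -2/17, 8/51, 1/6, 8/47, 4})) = Interval.open(-3, 5/9)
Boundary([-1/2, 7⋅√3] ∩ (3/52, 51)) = {3/52, 7⋅√3}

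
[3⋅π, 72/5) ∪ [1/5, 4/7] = [1/5, 4/7] ∪ [3⋅π, 72/5)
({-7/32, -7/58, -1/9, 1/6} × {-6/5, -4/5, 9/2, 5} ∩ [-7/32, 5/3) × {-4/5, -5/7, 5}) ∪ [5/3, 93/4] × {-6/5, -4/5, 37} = ({-7/32, -7/58, -1/9, 1/6} × {-4/5, 5}) ∪ ([5/3, 93/4] × {-6/5, -4/5, 37})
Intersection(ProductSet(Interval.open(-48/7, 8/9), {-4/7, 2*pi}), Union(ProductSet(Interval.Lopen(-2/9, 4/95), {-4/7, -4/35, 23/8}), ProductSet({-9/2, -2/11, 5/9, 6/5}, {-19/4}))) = ProductSet(Interval.Lopen(-2/9, 4/95), {-4/7})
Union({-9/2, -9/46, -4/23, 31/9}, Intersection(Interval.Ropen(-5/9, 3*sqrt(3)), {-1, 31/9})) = {-9/2, -9/46, -4/23, 31/9}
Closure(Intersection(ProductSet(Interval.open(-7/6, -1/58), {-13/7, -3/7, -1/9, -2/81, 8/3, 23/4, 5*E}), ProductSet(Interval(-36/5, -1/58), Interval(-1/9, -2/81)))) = ProductSet(Interval(-7/6, -1/58), {-1/9, -2/81})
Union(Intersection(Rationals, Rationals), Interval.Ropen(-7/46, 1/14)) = Union(Interval(-7/46, 1/14), Rationals)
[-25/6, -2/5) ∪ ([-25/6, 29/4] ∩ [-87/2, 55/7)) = [-25/6, 29/4]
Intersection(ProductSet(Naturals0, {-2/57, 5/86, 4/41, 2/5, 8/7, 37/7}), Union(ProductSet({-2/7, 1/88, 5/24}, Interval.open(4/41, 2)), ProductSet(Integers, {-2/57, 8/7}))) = ProductSet(Naturals0, {-2/57, 8/7})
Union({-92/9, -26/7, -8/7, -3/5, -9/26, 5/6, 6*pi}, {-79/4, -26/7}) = {-79/4, -92/9, -26/7, -8/7, -3/5, -9/26, 5/6, 6*pi}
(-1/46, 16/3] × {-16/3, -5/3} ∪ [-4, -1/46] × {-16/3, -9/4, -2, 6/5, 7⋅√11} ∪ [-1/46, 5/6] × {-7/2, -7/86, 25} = ((-1/46, 16/3] × {-16/3, -5/3}) ∪ ([-1/46, 5/6] × {-7/2, -7/86, 25}) ∪ ([-4, -1/46] × {-16/3, -9/4, -2, 6/5, 7⋅√11})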